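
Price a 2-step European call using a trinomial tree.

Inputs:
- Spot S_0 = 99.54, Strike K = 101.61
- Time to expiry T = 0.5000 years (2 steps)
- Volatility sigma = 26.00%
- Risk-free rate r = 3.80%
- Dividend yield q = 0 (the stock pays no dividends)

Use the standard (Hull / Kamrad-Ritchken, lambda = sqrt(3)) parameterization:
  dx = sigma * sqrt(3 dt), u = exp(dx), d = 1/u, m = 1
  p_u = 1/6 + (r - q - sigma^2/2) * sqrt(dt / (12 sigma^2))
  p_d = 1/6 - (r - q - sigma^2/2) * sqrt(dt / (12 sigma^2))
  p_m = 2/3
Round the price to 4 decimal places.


dt = T/N = 0.250000; dx = sigma*sqrt(3*dt) = 0.225167
u = exp(dx) = 1.252531; d = 1/u = 0.798383
p_u = 0.168998, p_m = 0.666667, p_d = 0.164335
Discount per step: exp(-r*dt) = 0.990545
Stock lattice S(k, j) with j the centered position index:
  k=0: S(0,+0) = 99.5400
  k=1: S(1,-1) = 79.4711; S(1,+0) = 99.5400; S(1,+1) = 124.6770
  k=2: S(2,-2) = 63.4484; S(2,-1) = 79.4711; S(2,+0) = 99.5400; S(2,+1) = 124.6770; S(2,+2) = 156.1618
Terminal payoffs V(N, j) = max(S_T - K, 0):
  V(2,-2) = 0.000000; V(2,-1) = 0.000000; V(2,+0) = 0.000000; V(2,+1) = 23.066973; V(2,+2) = 54.551821
Backward induction: V(k, j) = exp(-r*dt) * [p_u * V(k+1, j+1) + p_m * V(k+1, j) + p_d * V(k+1, j-1)]
  V(1,-1) = exp(-r*dt) * [p_u*0.000000 + p_m*0.000000 + p_d*0.000000] = 0.000000
  V(1,+0) = exp(-r*dt) * [p_u*23.066973 + p_m*0.000000 + p_d*0.000000] = 3.861420
  V(1,+1) = exp(-r*dt) * [p_u*54.551821 + p_m*23.066973 + p_d*0.000000] = 24.364579
  V(0,+0) = exp(-r*dt) * [p_u*24.364579 + p_m*3.861420 + p_d*0.000000] = 6.628580

Answer: Price = V(0,0) = 6.6286


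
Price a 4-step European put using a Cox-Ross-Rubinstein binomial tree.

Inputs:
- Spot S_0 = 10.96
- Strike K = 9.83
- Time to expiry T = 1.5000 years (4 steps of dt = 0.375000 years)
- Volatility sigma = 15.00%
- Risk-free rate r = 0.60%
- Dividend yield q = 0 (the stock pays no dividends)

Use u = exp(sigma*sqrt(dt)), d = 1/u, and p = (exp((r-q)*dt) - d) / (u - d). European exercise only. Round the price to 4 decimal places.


Answer: Price = V(0,0) = 0.3343

Derivation:
dt = T/N = 0.375000
u = exp(sigma*sqrt(dt)) = 1.096207; d = 1/u = 0.912237
p = (exp((r-q)*dt) - d) / (u - d) = 0.489296
Discount per step: exp(-r*dt) = 0.997753
Stock lattice S(k, i) with i counting down-moves:
  k=0: S(0,0) = 10.9600
  k=1: S(1,0) = 12.0144; S(1,1) = 9.9981
  k=2: S(2,0) = 13.1703; S(2,1) = 10.9600; S(2,2) = 9.1206
  k=3: S(3,0) = 14.4374; S(3,1) = 12.0144; S(3,2) = 9.9981; S(3,3) = 8.3202
  k=4: S(4,0) = 15.8263; S(4,1) = 13.1703; S(4,2) = 10.9600; S(4,3) = 9.1206; S(4,4) = 7.5900
Terminal payoffs V(N, i) = max(K - S_T, 0):
  V(4,0) = 0.000000; V(4,1) = 0.000000; V(4,2) = 0.000000; V(4,3) = 0.709355; V(4,4) = 2.240021
Backward induction: V(k, i) = exp(-r*dt) * [p * V(k+1, i) + (1-p) * V(k+1, i+1)].
  V(3,0) = exp(-r*dt) * [p*0.000000 + (1-p)*0.000000] = 0.000000
  V(3,1) = exp(-r*dt) * [p*0.000000 + (1-p)*0.000000] = 0.000000
  V(3,2) = exp(-r*dt) * [p*0.000000 + (1-p)*0.709355] = 0.361456
  V(3,3) = exp(-r*dt) * [p*0.709355 + (1-p)*2.240021] = 1.487721
  V(2,0) = exp(-r*dt) * [p*0.000000 + (1-p)*0.000000] = 0.000000
  V(2,1) = exp(-r*dt) * [p*0.000000 + (1-p)*0.361456] = 0.184182
  V(2,2) = exp(-r*dt) * [p*0.361456 + (1-p)*1.487721] = 0.934539
  V(1,0) = exp(-r*dt) * [p*0.000000 + (1-p)*0.184182] = 0.093851
  V(1,1) = exp(-r*dt) * [p*0.184182 + (1-p)*0.934539] = 0.566117
  V(0,0) = exp(-r*dt) * [p*0.093851 + (1-p)*0.566117] = 0.334286


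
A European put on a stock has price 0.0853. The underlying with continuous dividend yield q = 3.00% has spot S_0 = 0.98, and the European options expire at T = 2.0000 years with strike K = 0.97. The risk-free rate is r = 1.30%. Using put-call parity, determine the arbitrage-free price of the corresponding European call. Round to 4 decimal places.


Put-call parity: C - P = S_0 * exp(-qT) - K * exp(-rT).
S_0 * exp(-qT) = 0.9800 * 0.94176453 = 0.92292924
K * exp(-rT) = 0.9700 * 0.97433509 = 0.94510504
C = P + S*exp(-qT) - K*exp(-rT)
C = 0.0853 + 0.92292924 - 0.94510504 = 0.0631

Answer: Call price = 0.0631


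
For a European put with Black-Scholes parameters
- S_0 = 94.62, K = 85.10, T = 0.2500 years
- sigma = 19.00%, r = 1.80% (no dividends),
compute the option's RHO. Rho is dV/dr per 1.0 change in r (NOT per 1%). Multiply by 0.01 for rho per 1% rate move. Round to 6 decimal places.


d1 = 1.2110982592; d2 = 1.1160982592
phi(d1) = 0.1916052468; exp(-qT) = 1.0000000000; exp(-rT) = 0.9955101098
N(-d2) = 0.1321900386
Rho = -K*T*exp(-rT)*N(-d2) = -85.1000 * 0.2500 * 0.9955101098 * 0.1321900386 = -2.799716

Answer: Rho = -2.799716


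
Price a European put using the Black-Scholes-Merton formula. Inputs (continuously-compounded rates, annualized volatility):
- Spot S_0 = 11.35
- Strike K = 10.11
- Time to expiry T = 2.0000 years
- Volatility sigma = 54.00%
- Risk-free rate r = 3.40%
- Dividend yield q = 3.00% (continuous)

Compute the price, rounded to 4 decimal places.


Answer: Price = 2.4096

Derivation:
d1 = (ln(S/K) + (r - q + 0.5*sigma^2) * T) / (sigma * sqrt(T)) = 0.54380795
d2 = d1 - sigma * sqrt(T) = -0.21986738
exp(-rT) = 0.93426047; exp(-qT) = 0.94176453
P = K * exp(-rT) * N(-d2) - S_0 * exp(-qT) * N(-d1)
N(-d1) = 0.29328682; N(-d2) = 0.58701278
P = 10.1100 * 0.93426047 * 0.58701278 - 11.3500 * 0.94176453 * 0.29328682 = 2.4096


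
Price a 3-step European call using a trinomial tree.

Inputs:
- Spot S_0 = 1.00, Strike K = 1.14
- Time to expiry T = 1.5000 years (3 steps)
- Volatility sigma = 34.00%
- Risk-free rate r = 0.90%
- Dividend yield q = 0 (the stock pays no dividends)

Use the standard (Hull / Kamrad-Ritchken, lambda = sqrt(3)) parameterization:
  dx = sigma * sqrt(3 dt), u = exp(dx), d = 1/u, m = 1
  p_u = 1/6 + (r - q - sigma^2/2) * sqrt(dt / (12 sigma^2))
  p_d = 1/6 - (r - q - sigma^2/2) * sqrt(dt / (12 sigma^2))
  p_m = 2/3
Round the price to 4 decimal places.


dt = T/N = 0.500000; dx = sigma*sqrt(3*dt) = 0.416413
u = exp(dx) = 1.516512; d = 1/u = 0.659408
p_u = 0.137369, p_m = 0.666667, p_d = 0.195964
Discount per step: exp(-r*dt) = 0.995510
Stock lattice S(k, j) with j the centered position index:
  k=0: S(0,+0) = 1.0000
  k=1: S(1,-1) = 0.6594; S(1,+0) = 1.0000; S(1,+1) = 1.5165
  k=2: S(2,-2) = 0.4348; S(2,-1) = 0.6594; S(2,+0) = 1.0000; S(2,+1) = 1.5165; S(2,+2) = 2.2998
  k=3: S(3,-3) = 0.2867; S(3,-2) = 0.4348; S(3,-1) = 0.6594; S(3,+0) = 1.0000; S(3,+1) = 1.5165; S(3,+2) = 2.2998; S(3,+3) = 3.4877
Terminal payoffs V(N, j) = max(S_T - K, 0):
  V(3,-3) = 0.000000; V(3,-2) = 0.000000; V(3,-1) = 0.000000; V(3,+0) = 0.000000; V(3,+1) = 0.376512; V(3,+2) = 1.159810; V(3,+3) = 2.347690
Backward induction: V(k, j) = exp(-r*dt) * [p_u * V(k+1, j+1) + p_m * V(k+1, j) + p_d * V(k+1, j-1)]
  V(2,-2) = exp(-r*dt) * [p_u*0.000000 + p_m*0.000000 + p_d*0.000000] = 0.000000
  V(2,-1) = exp(-r*dt) * [p_u*0.000000 + p_m*0.000000 + p_d*0.000000] = 0.000000
  V(2,+0) = exp(-r*dt) * [p_u*0.376512 + p_m*0.000000 + p_d*0.000000] = 0.051489
  V(2,+1) = exp(-r*dt) * [p_u*1.159810 + p_m*0.376512 + p_d*0.000000] = 0.408488
  V(2,+2) = exp(-r*dt) * [p_u*2.347690 + p_m*1.159810 + p_d*0.376512] = 1.164238
  V(1,-1) = exp(-r*dt) * [p_u*0.051489 + p_m*0.000000 + p_d*0.000000] = 0.007041
  V(1,+0) = exp(-r*dt) * [p_u*0.408488 + p_m*0.051489 + p_d*0.000000] = 0.090033
  V(1,+1) = exp(-r*dt) * [p_u*1.164238 + p_m*0.408488 + p_d*0.051489] = 0.440359
  V(0,+0) = exp(-r*dt) * [p_u*0.440359 + p_m*0.090033 + p_d*0.007041] = 0.121346

Answer: Price = V(0,0) = 0.1213


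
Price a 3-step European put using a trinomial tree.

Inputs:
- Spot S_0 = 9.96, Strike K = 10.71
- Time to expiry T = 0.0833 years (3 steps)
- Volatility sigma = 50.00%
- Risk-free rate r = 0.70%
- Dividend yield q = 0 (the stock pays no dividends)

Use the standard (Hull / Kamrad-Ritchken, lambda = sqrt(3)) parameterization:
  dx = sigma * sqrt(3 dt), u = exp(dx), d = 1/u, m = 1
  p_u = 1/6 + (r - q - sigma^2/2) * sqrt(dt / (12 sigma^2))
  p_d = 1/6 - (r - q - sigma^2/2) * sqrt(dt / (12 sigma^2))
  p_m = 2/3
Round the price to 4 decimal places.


Answer: Price = V(0,0) = 1.0609

Derivation:
dt = T/N = 0.027767; dx = sigma*sqrt(3*dt) = 0.144309
u = exp(dx) = 1.155241; d = 1/u = 0.865620
p_u = 0.155314, p_m = 0.666667, p_d = 0.178019
Discount per step: exp(-r*dt) = 0.999806
Stock lattice S(k, j) with j the centered position index:
  k=0: S(0,+0) = 9.9600
  k=1: S(1,-1) = 8.6216; S(1,+0) = 9.9600; S(1,+1) = 11.5062
  k=2: S(2,-2) = 7.4630; S(2,-1) = 8.6216; S(2,+0) = 9.9600; S(2,+1) = 11.5062; S(2,+2) = 13.2924
  k=3: S(3,-3) = 6.4601; S(3,-2) = 7.4630; S(3,-1) = 8.6216; S(3,+0) = 9.9600; S(3,+1) = 11.5062; S(3,+2) = 13.2924; S(3,+3) = 15.3560
Terminal payoffs V(N, j) = max(K - S_T, 0):
  V(3,-3) = 4.249860; V(3,-2) = 3.246984; V(3,-1) = 2.088420; V(3,+0) = 0.750000; V(3,+1) = 0.000000; V(3,+2) = 0.000000; V(3,+3) = 0.000000
Backward induction: V(k, j) = exp(-r*dt) * [p_u * V(k+1, j+1) + p_m * V(k+1, j) + p_d * V(k+1, j-1)]
  V(2,-2) = exp(-r*dt) * [p_u*2.088420 + p_m*3.246984 + p_d*4.249860] = 3.244942
  V(2,-1) = exp(-r*dt) * [p_u*0.750000 + p_m*2.088420 + p_d*3.246984] = 2.086385
  V(2,+0) = exp(-r*dt) * [p_u*0.000000 + p_m*0.750000 + p_d*2.088420] = 0.871609
  V(2,+1) = exp(-r*dt) * [p_u*0.000000 + p_m*0.000000 + p_d*0.750000] = 0.133488
  V(2,+2) = exp(-r*dt) * [p_u*0.000000 + p_m*0.000000 + p_d*0.000000] = 0.000000
  V(1,-1) = exp(-r*dt) * [p_u*0.871609 + p_m*2.086385 + p_d*3.244942] = 2.103549
  V(1,+0) = exp(-r*dt) * [p_u*0.133488 + p_m*0.871609 + p_d*2.086385] = 0.973032
  V(1,+1) = exp(-r*dt) * [p_u*0.000000 + p_m*0.133488 + p_d*0.871609] = 0.244108
  V(0,+0) = exp(-r*dt) * [p_u*0.244108 + p_m*0.973032 + p_d*2.103549] = 1.060867


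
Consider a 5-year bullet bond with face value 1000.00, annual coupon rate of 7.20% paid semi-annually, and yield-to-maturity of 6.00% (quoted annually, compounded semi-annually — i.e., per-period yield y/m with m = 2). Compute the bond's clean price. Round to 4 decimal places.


Coupon per period c = face * coupon_rate / m = 36.000000
Periods per year m = 2; per-period yield y/m = 0.030000
Number of cashflows N = 10
Cashflows (t years, CF_t, discount factor 1/(1+y/m)^(m*t), PV):
  t = 0.5000: CF_t = 36.000000, DF = 0.970874, PV = 34.951456
  t = 1.0000: CF_t = 36.000000, DF = 0.942596, PV = 33.933453
  t = 1.5000: CF_t = 36.000000, DF = 0.915142, PV = 32.945100
  t = 2.0000: CF_t = 36.000000, DF = 0.888487, PV = 31.985534
  t = 2.5000: CF_t = 36.000000, DF = 0.862609, PV = 31.053916
  t = 3.0000: CF_t = 36.000000, DF = 0.837484, PV = 30.149433
  t = 3.5000: CF_t = 36.000000, DF = 0.813092, PV = 29.271294
  t = 4.0000: CF_t = 36.000000, DF = 0.789409, PV = 28.418732
  t = 4.5000: CF_t = 36.000000, DF = 0.766417, PV = 27.591002
  t = 5.0000: CF_t = 1036.000000, DF = 0.744094, PV = 770.881296
Price P = sum_t PV_t = 1051.181217

Answer: Price = 1051.1812


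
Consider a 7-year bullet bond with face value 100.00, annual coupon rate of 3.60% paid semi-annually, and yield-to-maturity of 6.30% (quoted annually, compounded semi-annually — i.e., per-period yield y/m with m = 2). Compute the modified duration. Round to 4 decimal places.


Answer: Modified duration = 5.9816

Derivation:
Coupon per period c = face * coupon_rate / m = 1.800000
Periods per year m = 2; per-period yield y/m = 0.031500
Number of cashflows N = 14
Cashflows (t years, CF_t, discount factor 1/(1+y/m)^(m*t), PV):
  t = 0.5000: CF_t = 1.800000, DF = 0.969462, PV = 1.745032
  t = 1.0000: CF_t = 1.800000, DF = 0.939856, PV = 1.691742
  t = 1.5000: CF_t = 1.800000, DF = 0.911155, PV = 1.640079
  t = 2.0000: CF_t = 1.800000, DF = 0.883330, PV = 1.589994
  t = 2.5000: CF_t = 1.800000, DF = 0.856355, PV = 1.541439
  t = 3.0000: CF_t = 1.800000, DF = 0.830204, PV = 1.494366
  t = 3.5000: CF_t = 1.800000, DF = 0.804851, PV = 1.448731
  t = 4.0000: CF_t = 1.800000, DF = 0.780272, PV = 1.404490
  t = 4.5000: CF_t = 1.800000, DF = 0.756444, PV = 1.361600
  t = 5.0000: CF_t = 1.800000, DF = 0.733344, PV = 1.320019
  t = 5.5000: CF_t = 1.800000, DF = 0.710949, PV = 1.279708
  t = 6.0000: CF_t = 1.800000, DF = 0.689238, PV = 1.240628
  t = 6.5000: CF_t = 1.800000, DF = 0.668190, PV = 1.202742
  t = 7.0000: CF_t = 101.800000, DF = 0.647785, PV = 65.944492
Price P = sum_t PV_t = 84.905063
First compute Macaulay numerator sum_t t * PV_t:
  t * PV_t at t = 0.5000: 0.872516
  t * PV_t at t = 1.0000: 1.691742
  t * PV_t at t = 1.5000: 2.460119
  t * PV_t at t = 2.0000: 3.179989
  t * PV_t at t = 2.5000: 3.853598
  t * PV_t at t = 3.0000: 4.483099
  t * PV_t at t = 3.5000: 5.070560
  t * PV_t at t = 4.0000: 5.617960
  t * PV_t at t = 4.5000: 6.127198
  t * PV_t at t = 5.0000: 6.600095
  t * PV_t at t = 5.5000: 7.038395
  t * PV_t at t = 6.0000: 7.443770
  t * PV_t at t = 6.5000: 7.817823
  t * PV_t at t = 7.0000: 461.611443
Macaulay duration D = 523.868306 / 84.905063 = 6.170048
Modified duration = D / (1 + y/m) = 6.170048 / (1 + 0.031500) = 5.981627


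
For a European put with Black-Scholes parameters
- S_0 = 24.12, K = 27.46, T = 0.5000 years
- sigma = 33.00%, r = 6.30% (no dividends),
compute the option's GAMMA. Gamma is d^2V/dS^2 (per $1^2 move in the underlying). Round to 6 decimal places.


d1 = -0.3041160349; d2 = -0.5374612727
phi(d1) = 0.3809139377; exp(-qT) = 1.0000000000; exp(-rT) = 0.9689909565
Gamma = exp(-qT) * phi(d1) / (S * sigma * sqrt(T)) = 1.0000000000 * 0.3809139377 / (24.1200 * 0.3300 * 0.7071067812) = 0.067678

Answer: Gamma = 0.067678


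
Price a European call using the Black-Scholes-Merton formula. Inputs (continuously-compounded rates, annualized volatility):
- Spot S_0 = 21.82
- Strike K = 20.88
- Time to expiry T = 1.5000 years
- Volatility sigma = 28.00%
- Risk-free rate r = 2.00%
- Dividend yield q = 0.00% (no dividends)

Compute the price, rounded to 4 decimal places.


Answer: Price = 3.7090

Derivation:
d1 = (ln(S/K) + (r - q + 0.5*sigma^2) * T) / (sigma * sqrt(T)) = 0.38735536
d2 = d1 - sigma * sqrt(T) = 0.04442680
exp(-rT) = 0.97044553; exp(-qT) = 1.00000000
C = S_0 * exp(-qT) * N(d1) - K * exp(-rT) * N(d2)
N(d1) = 0.65075343; N(d2) = 0.51771790
C = 21.8200 * 1.00000000 * 0.65075343 - 20.8800 * 0.97044553 * 0.51771790 = 3.7090


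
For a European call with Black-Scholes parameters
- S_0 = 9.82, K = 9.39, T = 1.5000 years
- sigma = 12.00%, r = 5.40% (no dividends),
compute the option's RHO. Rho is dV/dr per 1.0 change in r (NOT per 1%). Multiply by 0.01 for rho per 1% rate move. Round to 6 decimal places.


Answer: Rho = 10.170259

Derivation:
d1 = 0.9292808128; d2 = 0.7823114282
phi(d1) = 0.2590536884; exp(-qT) = 1.0000000000; exp(-rT) = 0.9221936914
N(d2) = 0.7829842139
Rho = K*T*exp(-rT)*N(d2) = 9.3900 * 1.5000 * 0.9221936914 * 0.7829842139 = 10.170259


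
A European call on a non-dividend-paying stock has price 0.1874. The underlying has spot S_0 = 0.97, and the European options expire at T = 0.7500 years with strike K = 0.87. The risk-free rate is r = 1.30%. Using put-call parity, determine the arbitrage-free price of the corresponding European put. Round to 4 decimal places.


Put-call parity: C - P = S_0 * exp(-qT) - K * exp(-rT).
S_0 * exp(-qT) = 0.9700 * 1.00000000 = 0.97000000
K * exp(-rT) = 0.8700 * 0.99029738 = 0.86155872
P = C - S*exp(-qT) + K*exp(-rT)
P = 0.1874 - 0.97000000 + 0.86155872 = 0.0790

Answer: Put price = 0.0790


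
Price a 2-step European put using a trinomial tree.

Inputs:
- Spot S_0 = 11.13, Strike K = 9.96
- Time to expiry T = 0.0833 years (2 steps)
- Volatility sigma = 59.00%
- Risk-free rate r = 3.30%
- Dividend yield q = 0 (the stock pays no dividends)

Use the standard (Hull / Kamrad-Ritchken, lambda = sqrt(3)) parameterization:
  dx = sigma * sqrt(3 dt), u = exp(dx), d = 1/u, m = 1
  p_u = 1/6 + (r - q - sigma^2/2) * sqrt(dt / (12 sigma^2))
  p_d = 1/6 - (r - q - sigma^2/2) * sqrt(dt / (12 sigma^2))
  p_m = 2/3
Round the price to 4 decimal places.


Answer: Price = V(0,0) = 0.3079

Derivation:
dt = T/N = 0.041650; dx = sigma*sqrt(3*dt) = 0.208555
u = exp(dx) = 1.231896; d = 1/u = 0.811757
p_u = 0.152582, p_m = 0.666667, p_d = 0.180751
Discount per step: exp(-r*dt) = 0.998626
Stock lattice S(k, j) with j the centered position index:
  k=0: S(0,+0) = 11.1300
  k=1: S(1,-1) = 9.0349; S(1,+0) = 11.1300; S(1,+1) = 13.7110
  k=2: S(2,-2) = 7.3341; S(2,-1) = 9.0349; S(2,+0) = 11.1300; S(2,+1) = 13.7110; S(2,+2) = 16.8905
Terminal payoffs V(N, j) = max(K - S_T, 0):
  V(2,-2) = 2.625901; V(2,-1) = 0.925149; V(2,+0) = 0.000000; V(2,+1) = 0.000000; V(2,+2) = 0.000000
Backward induction: V(k, j) = exp(-r*dt) * [p_u * V(k+1, j+1) + p_m * V(k+1, j) + p_d * V(k+1, j-1)]
  V(1,-1) = exp(-r*dt) * [p_u*0.000000 + p_m*0.925149 + p_d*2.625901] = 1.089902
  V(1,+0) = exp(-r*dt) * [p_u*0.000000 + p_m*0.000000 + p_d*0.925149] = 0.166992
  V(1,+1) = exp(-r*dt) * [p_u*0.000000 + p_m*0.000000 + p_d*0.000000] = 0.000000
  V(0,+0) = exp(-r*dt) * [p_u*0.000000 + p_m*0.166992 + p_d*1.089902] = 0.307905


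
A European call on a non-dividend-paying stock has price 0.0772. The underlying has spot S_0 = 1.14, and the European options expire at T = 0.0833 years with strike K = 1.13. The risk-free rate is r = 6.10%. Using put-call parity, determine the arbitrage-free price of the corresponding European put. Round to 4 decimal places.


Answer: Put price = 0.0615

Derivation:
Put-call parity: C - P = S_0 * exp(-qT) - K * exp(-rT).
S_0 * exp(-qT) = 1.1400 * 1.00000000 = 1.14000000
K * exp(-rT) = 1.1300 * 0.99493159 = 1.12427269
P = C - S*exp(-qT) + K*exp(-rT)
P = 0.0772 - 1.14000000 + 1.12427269 = 0.0615


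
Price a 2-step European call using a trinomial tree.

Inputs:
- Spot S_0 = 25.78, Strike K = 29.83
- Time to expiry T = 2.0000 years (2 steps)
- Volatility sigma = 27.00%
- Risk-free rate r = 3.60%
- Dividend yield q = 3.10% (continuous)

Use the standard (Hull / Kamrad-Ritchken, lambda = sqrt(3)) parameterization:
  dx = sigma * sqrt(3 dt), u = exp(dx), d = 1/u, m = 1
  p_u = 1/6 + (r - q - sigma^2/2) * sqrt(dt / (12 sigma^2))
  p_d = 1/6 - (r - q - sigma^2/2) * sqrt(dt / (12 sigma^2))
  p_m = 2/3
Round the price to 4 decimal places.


dt = T/N = 1.000000; dx = sigma*sqrt(3*dt) = 0.467654
u = exp(dx) = 1.596245; d = 1/u = 0.626470
p_u = 0.133041, p_m = 0.666667, p_d = 0.200292
Discount per step: exp(-r*dt) = 0.964640
Stock lattice S(k, j) with j the centered position index:
  k=0: S(0,+0) = 25.7800
  k=1: S(1,-1) = 16.1504; S(1,+0) = 25.7800; S(1,+1) = 41.1512
  k=2: S(2,-2) = 10.1178; S(2,-1) = 16.1504; S(2,+0) = 25.7800; S(2,+1) = 41.1512; S(2,+2) = 65.6874
Terminal payoffs V(N, j) = max(S_T - K, 0):
  V(2,-2) = 0.000000; V(2,-1) = 0.000000; V(2,+0) = 0.000000; V(2,+1) = 11.321185; V(2,+2) = 35.857354
Backward induction: V(k, j) = exp(-r*dt) * [p_u * V(k+1, j+1) + p_m * V(k+1, j) + p_d * V(k+1, j-1)]
  V(1,-1) = exp(-r*dt) * [p_u*0.000000 + p_m*0.000000 + p_d*0.000000] = 0.000000
  V(1,+0) = exp(-r*dt) * [p_u*11.321185 + p_m*0.000000 + p_d*0.000000] = 1.452928
  V(1,+1) = exp(-r*dt) * [p_u*35.857354 + p_m*11.321185 + p_d*0.000000] = 11.882408
  V(0,+0) = exp(-r*dt) * [p_u*11.882408 + p_m*1.452928 + p_d*0.000000] = 2.459322

Answer: Price = V(0,0) = 2.4593


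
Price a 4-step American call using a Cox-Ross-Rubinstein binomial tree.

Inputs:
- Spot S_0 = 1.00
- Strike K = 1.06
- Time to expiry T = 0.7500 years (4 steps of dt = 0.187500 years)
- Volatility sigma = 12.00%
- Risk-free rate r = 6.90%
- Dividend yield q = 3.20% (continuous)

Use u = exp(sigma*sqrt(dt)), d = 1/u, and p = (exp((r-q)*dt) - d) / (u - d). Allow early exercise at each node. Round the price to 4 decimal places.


Answer: Price = V(0,0) = 0.0296

Derivation:
dt = T/N = 0.187500
u = exp(sigma*sqrt(dt)) = 1.053335; d = 1/u = 0.949365
p = (exp((r-q)*dt) - d) / (u - d) = 0.553971
Discount per step: exp(-r*dt) = 0.987146
Stock lattice S(k, i) with i counting down-moves:
  k=0: S(0,0) = 1.0000
  k=1: S(1,0) = 1.0533; S(1,1) = 0.9494
  k=2: S(2,0) = 1.1095; S(2,1) = 1.0000; S(2,2) = 0.9013
  k=3: S(3,0) = 1.1687; S(3,1) = 1.0533; S(3,2) = 0.9494; S(3,3) = 0.8557
  k=4: S(4,0) = 1.2310; S(4,1) = 1.1095; S(4,2) = 1.0000; S(4,3) = 0.9013; S(4,4) = 0.8123
Terminal payoffs V(N, i) = max(S_T - K, 0):
  V(4,0) = 0.171024; V(4,1) = 0.049515; V(4,2) = 0.000000; V(4,3) = 0.000000; V(4,4) = 0.000000
Backward induction: V(k, i) = exp(-r*dt) * [p * V(k+1, i) + (1-p) * V(k+1, i+1)]; then take max(V_cont, immediate exercise) for American.
  V(3,0) = exp(-r*dt) * [p*0.171024 + (1-p)*0.049515] = 0.115326; exercise = 0.108691; V(3,0) = max -> 0.115326
  V(3,1) = exp(-r*dt) * [p*0.049515 + (1-p)*0.000000] = 0.027077; exercise = 0.000000; V(3,1) = max -> 0.027077
  V(3,2) = exp(-r*dt) * [p*0.000000 + (1-p)*0.000000] = 0.000000; exercise = 0.000000; V(3,2) = max -> 0.000000
  V(3,3) = exp(-r*dt) * [p*0.000000 + (1-p)*0.000000] = 0.000000; exercise = 0.000000; V(3,3) = max -> 0.000000
  V(2,0) = exp(-r*dt) * [p*0.115326 + (1-p)*0.027077] = 0.074988; exercise = 0.049515; V(2,0) = max -> 0.074988
  V(2,1) = exp(-r*dt) * [p*0.027077 + (1-p)*0.000000] = 0.014807; exercise = 0.000000; V(2,1) = max -> 0.014807
  V(2,2) = exp(-r*dt) * [p*0.000000 + (1-p)*0.000000] = 0.000000; exercise = 0.000000; V(2,2) = max -> 0.000000
  V(1,0) = exp(-r*dt) * [p*0.074988 + (1-p)*0.014807] = 0.047527; exercise = 0.000000; V(1,0) = max -> 0.047527
  V(1,1) = exp(-r*dt) * [p*0.014807 + (1-p)*0.000000] = 0.008097; exercise = 0.000000; V(1,1) = max -> 0.008097
  V(0,0) = exp(-r*dt) * [p*0.047527 + (1-p)*0.008097] = 0.029555; exercise = 0.000000; V(0,0) = max -> 0.029555


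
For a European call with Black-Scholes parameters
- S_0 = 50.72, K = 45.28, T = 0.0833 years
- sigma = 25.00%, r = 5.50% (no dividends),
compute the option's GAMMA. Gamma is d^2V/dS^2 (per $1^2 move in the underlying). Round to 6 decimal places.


Answer: Gamma = 0.026943

Derivation:
d1 = 1.6719643906; d2 = 1.5998100422
phi(d1) = 0.0986012840; exp(-qT) = 1.0000000000; exp(-rT) = 0.9954289791
Gamma = exp(-qT) * phi(d1) / (S * sigma * sqrt(T)) = 1.0000000000 * 0.0986012840 / (50.7200 * 0.2500 * 0.2886173938) = 0.026943


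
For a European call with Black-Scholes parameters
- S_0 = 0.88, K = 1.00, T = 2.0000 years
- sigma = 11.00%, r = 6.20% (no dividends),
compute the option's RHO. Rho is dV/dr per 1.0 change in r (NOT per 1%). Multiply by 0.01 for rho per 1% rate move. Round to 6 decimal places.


Answer: Rho = 0.811314

Derivation:
d1 = 0.0531399006; d2 = -0.1024235913
phi(d1) = 0.3983794015; exp(-qT) = 1.0000000000; exp(-rT) = 0.8833798409
N(d2) = 0.4592102295
Rho = K*T*exp(-rT)*N(d2) = 1.0000 * 2.0000 * 0.8833798409 * 0.4592102295 = 0.811314


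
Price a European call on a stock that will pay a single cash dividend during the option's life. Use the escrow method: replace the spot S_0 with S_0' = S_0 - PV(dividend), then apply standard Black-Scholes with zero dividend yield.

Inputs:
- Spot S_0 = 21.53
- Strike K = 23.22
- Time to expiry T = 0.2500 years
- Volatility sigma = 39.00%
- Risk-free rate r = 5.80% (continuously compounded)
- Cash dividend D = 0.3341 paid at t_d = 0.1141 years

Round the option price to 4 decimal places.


Answer: Price = 0.9981

Derivation:
PV(D) = D * exp(-r * t_d) = 0.3341 * 0.99340405 = 0.33189629
S_0' = S_0 - PV(D) = 21.5300 - 0.33189629 = 21.19810371
d1 = (ln(S_0'/K) + (r + sigma^2/2)*T) / (sigma*sqrt(T)) = -0.29533203
d2 = d1 - sigma*sqrt(T) = -0.49033203
exp(-rT) = 0.98560462
N(d1) = 0.38387012; N(d2) = 0.31194948
C = S_0' * N(d1) - K * exp(-rT) * N(d2) = 21.19810371 * 0.38387012 - 23.2200 * 0.98560462 * 0.31194948 = 0.9981


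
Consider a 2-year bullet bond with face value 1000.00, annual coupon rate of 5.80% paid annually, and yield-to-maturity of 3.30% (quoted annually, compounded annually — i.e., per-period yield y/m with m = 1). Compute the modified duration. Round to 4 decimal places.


Coupon per period c = face * coupon_rate / m = 58.000000
Periods per year m = 1; per-period yield y/m = 0.033000
Number of cashflows N = 2
Cashflows (t years, CF_t, discount factor 1/(1+y/m)^(m*t), PV):
  t = 1.0000: CF_t = 58.000000, DF = 0.968054, PV = 56.147144
  t = 2.0000: CF_t = 1058.000000, DF = 0.937129, PV = 991.482435
Price P = sum_t PV_t = 1047.629579
First compute Macaulay numerator sum_t t * PV_t:
  t * PV_t at t = 1.0000: 56.147144
  t * PV_t at t = 2.0000: 1982.964870
Macaulay duration D = 2039.112014 / 1047.629579 = 1.946406
Modified duration = D / (1 + y/m) = 1.946406 / (1 + 0.033000) = 1.884226

Answer: Modified duration = 1.8842


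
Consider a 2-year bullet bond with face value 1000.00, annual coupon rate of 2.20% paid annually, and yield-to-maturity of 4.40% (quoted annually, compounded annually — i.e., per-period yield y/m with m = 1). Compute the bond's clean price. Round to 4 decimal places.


Coupon per period c = face * coupon_rate / m = 22.000000
Periods per year m = 1; per-period yield y/m = 0.044000
Number of cashflows N = 2
Cashflows (t years, CF_t, discount factor 1/(1+y/m)^(m*t), PV):
  t = 1.0000: CF_t = 22.000000, DF = 0.957854, PV = 21.072797
  t = 2.0000: CF_t = 1022.000000, DF = 0.917485, PV = 937.669735
Price P = sum_t PV_t = 958.742532

Answer: Price = 958.7425


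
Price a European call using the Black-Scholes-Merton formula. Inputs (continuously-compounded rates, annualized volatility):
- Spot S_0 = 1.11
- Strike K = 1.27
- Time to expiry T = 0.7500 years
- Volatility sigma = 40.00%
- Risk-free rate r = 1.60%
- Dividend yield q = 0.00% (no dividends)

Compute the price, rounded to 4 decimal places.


d1 = (ln(S/K) + (r - q + 0.5*sigma^2) * T) / (sigma * sqrt(T)) = -0.18087485
d2 = d1 - sigma * sqrt(T) = -0.52728501
exp(-rT) = 0.98807171; exp(-qT) = 1.00000000
C = S_0 * exp(-qT) * N(d1) - K * exp(-rT) * N(d2)
N(d1) = 0.42823291; N(d2) = 0.29899784
C = 1.1100 * 1.00000000 * 0.42823291 - 1.2700 * 0.98807171 * 0.29899784 = 0.1001

Answer: Price = 0.1001


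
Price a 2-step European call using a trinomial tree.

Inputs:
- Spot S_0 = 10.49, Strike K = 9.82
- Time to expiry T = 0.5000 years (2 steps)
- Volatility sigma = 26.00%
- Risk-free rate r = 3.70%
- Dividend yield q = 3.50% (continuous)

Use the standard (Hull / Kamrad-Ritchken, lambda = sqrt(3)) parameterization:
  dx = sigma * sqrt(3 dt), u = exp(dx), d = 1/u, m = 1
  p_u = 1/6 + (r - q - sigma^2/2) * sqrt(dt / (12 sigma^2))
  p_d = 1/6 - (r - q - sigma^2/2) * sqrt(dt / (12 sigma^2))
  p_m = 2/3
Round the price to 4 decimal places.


Answer: Price = V(0,0) = 1.1205

Derivation:
dt = T/N = 0.250000; dx = sigma*sqrt(3*dt) = 0.225167
u = exp(dx) = 1.252531; d = 1/u = 0.798383
p_u = 0.149013, p_m = 0.666667, p_d = 0.184320
Discount per step: exp(-r*dt) = 0.990793
Stock lattice S(k, j) with j the centered position index:
  k=0: S(0,+0) = 10.4900
  k=1: S(1,-1) = 8.3750; S(1,+0) = 10.4900; S(1,+1) = 13.1391
  k=2: S(2,-2) = 6.6865; S(2,-1) = 8.3750; S(2,+0) = 10.4900; S(2,+1) = 13.1391; S(2,+2) = 16.4571
Terminal payoffs V(N, j) = max(S_T - K, 0):
  V(2,-2) = 0.000000; V(2,-1) = 0.000000; V(2,+0) = 0.670000; V(2,+1) = 3.319054; V(2,+2) = 6.637078
Backward induction: V(k, j) = exp(-r*dt) * [p_u * V(k+1, j+1) + p_m * V(k+1, j) + p_d * V(k+1, j-1)]
  V(1,-1) = exp(-r*dt) * [p_u*0.670000 + p_m*0.000000 + p_d*0.000000] = 0.098920
  V(1,+0) = exp(-r*dt) * [p_u*3.319054 + p_m*0.670000 + p_d*0.000000] = 0.932583
  V(1,+1) = exp(-r*dt) * [p_u*6.637078 + p_m*3.319054 + p_d*0.670000] = 3.294592
  V(0,+0) = exp(-r*dt) * [p_u*3.294592 + p_m*0.932583 + p_d*0.098920] = 1.120479


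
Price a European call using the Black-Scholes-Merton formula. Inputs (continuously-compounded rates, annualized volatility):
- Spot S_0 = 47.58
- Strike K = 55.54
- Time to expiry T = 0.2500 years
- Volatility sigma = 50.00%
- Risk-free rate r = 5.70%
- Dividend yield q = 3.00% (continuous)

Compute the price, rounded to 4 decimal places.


d1 = (ln(S/K) + (r - q + 0.5*sigma^2) * T) / (sigma * sqrt(T)) = -0.46676391
d2 = d1 - sigma * sqrt(T) = -0.71676391
exp(-rT) = 0.98585105; exp(-qT) = 0.99252805
C = S_0 * exp(-qT) * N(d1) - K * exp(-rT) * N(d2)
N(d1) = 0.32033440; N(d2) = 0.23675989
C = 47.5800 * 0.99252805 * 0.32033440 - 55.5400 * 0.98585105 * 0.23675989 = 2.1640

Answer: Price = 2.1640


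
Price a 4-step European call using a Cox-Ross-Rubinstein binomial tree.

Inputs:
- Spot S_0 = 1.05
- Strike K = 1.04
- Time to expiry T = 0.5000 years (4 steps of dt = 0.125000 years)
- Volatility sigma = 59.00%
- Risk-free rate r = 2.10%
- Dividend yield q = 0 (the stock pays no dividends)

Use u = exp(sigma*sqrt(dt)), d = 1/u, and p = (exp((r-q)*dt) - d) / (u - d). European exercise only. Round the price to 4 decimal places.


Answer: Price = V(0,0) = 0.1739

Derivation:
dt = T/N = 0.125000
u = exp(sigma*sqrt(dt)) = 1.231948; d = 1/u = 0.811723
p = (exp((r-q)*dt) - d) / (u - d) = 0.454294
Discount per step: exp(-r*dt) = 0.997378
Stock lattice S(k, i) with i counting down-moves:
  k=0: S(0,0) = 1.0500
  k=1: S(1,0) = 1.2935; S(1,1) = 0.8523
  k=2: S(2,0) = 1.5936; S(2,1) = 1.0500; S(2,2) = 0.6918
  k=3: S(3,0) = 1.9632; S(3,1) = 1.2935; S(3,2) = 0.8523; S(3,3) = 0.5616
  k=4: S(4,0) = 2.4186; S(4,1) = 1.5936; S(4,2) = 1.0500; S(4,3) = 0.6918; S(4,4) = 0.4558
Terminal payoffs V(N, i) = max(S_T - K, 0):
  V(4,0) = 1.378569; V(4,1) = 0.553580; V(4,2) = 0.010000; V(4,3) = 0.000000; V(4,4) = 0.000000
Backward induction: V(k, i) = exp(-r*dt) * [p * V(k+1, i) + (1-p) * V(k+1, i+1)].
  V(3,0) = exp(-r*dt) * [p*1.378569 + (1-p)*0.553580] = 0.925934
  V(3,1) = exp(-r*dt) * [p*0.553580 + (1-p)*0.010000] = 0.256272
  V(3,2) = exp(-r*dt) * [p*0.010000 + (1-p)*0.000000] = 0.004531
  V(3,3) = exp(-r*dt) * [p*0.000000 + (1-p)*0.000000] = 0.000000
  V(2,0) = exp(-r*dt) * [p*0.925934 + (1-p)*0.256272] = 0.559026
  V(2,1) = exp(-r*dt) * [p*0.256272 + (1-p)*0.004531] = 0.118584
  V(2,2) = exp(-r*dt) * [p*0.004531 + (1-p)*0.000000] = 0.002053
  V(1,0) = exp(-r*dt) * [p*0.559026 + (1-p)*0.118584] = 0.317838
  V(1,1) = exp(-r*dt) * [p*0.118584 + (1-p)*0.002053] = 0.054848
  V(0,0) = exp(-r*dt) * [p*0.317838 + (1-p)*0.054848] = 0.173866


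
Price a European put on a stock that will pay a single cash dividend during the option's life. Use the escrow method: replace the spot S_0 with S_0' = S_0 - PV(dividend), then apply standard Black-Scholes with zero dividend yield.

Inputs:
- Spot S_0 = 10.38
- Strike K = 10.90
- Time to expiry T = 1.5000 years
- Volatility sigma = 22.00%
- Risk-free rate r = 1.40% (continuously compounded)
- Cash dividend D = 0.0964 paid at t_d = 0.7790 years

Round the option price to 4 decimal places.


PV(D) = D * exp(-r * t_d) = 0.0964 * 0.98915325 = 0.09535437
S_0' = S_0 - PV(D) = 10.3800 - 0.09535437 = 10.28464563
d1 = (ln(S_0'/K) + (r + sigma^2/2)*T) / (sigma*sqrt(T)) = -0.00300887
d2 = d1 - sigma*sqrt(T) = -0.27245274
exp(-rT) = 0.97921896
N(-d1) = 0.50120036; N(-d2) = 0.60736304
P = K * exp(-rT) * N(-d2) - S_0' * N(-d1) = 10.9000 * 0.97921896 * 0.60736304 - 10.28464563 * 0.50120036 = 1.3280

Answer: Price = 1.3280


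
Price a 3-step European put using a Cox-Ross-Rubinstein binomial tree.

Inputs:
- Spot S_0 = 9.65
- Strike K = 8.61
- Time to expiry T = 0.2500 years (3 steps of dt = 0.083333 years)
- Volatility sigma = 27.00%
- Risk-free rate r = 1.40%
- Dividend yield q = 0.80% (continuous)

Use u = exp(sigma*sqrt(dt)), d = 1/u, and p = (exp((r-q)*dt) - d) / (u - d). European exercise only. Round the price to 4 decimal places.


dt = T/N = 0.083333
u = exp(sigma*sqrt(dt)) = 1.081060; d = 1/u = 0.925018
p = (exp((r-q)*dt) - d) / (u - d) = 0.483729
Discount per step: exp(-r*dt) = 0.998834
Stock lattice S(k, i) with i counting down-moves:
  k=0: S(0,0) = 9.6500
  k=1: S(1,0) = 10.4322; S(1,1) = 8.9264
  k=2: S(2,0) = 11.2779; S(2,1) = 9.6500; S(2,2) = 8.2571
  k=3: S(3,0) = 12.1921; S(3,1) = 10.4322; S(3,2) = 8.9264; S(3,3) = 7.6380
Terminal payoffs V(N, i) = max(K - S_T, 0):
  V(3,0) = 0.000000; V(3,1) = 0.000000; V(3,2) = 0.000000; V(3,3) = 0.972036
Backward induction: V(k, i) = exp(-r*dt) * [p * V(k+1, i) + (1-p) * V(k+1, i+1)].
  V(2,0) = exp(-r*dt) * [p*0.000000 + (1-p)*0.000000] = 0.000000
  V(2,1) = exp(-r*dt) * [p*0.000000 + (1-p)*0.000000] = 0.000000
  V(2,2) = exp(-r*dt) * [p*0.000000 + (1-p)*0.972036] = 0.501249
  V(1,0) = exp(-r*dt) * [p*0.000000 + (1-p)*0.000000] = 0.000000
  V(1,1) = exp(-r*dt) * [p*0.000000 + (1-p)*0.501249] = 0.258478
  V(0,0) = exp(-r*dt) * [p*0.000000 + (1-p)*0.258478] = 0.133289

Answer: Price = V(0,0) = 0.1333


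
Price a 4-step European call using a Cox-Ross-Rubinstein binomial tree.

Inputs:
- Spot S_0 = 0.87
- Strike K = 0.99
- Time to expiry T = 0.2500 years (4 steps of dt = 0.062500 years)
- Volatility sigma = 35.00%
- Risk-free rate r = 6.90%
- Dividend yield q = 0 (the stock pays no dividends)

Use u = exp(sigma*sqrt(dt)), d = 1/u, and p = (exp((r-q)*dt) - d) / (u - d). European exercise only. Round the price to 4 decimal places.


dt = T/N = 0.062500
u = exp(sigma*sqrt(dt)) = 1.091442; d = 1/u = 0.916219
p = (exp((r-q)*dt) - d) / (u - d) = 0.502804
Discount per step: exp(-r*dt) = 0.995697
Stock lattice S(k, i) with i counting down-moves:
  k=0: S(0,0) = 0.8700
  k=1: S(1,0) = 0.9496; S(1,1) = 0.7971
  k=2: S(2,0) = 1.0364; S(2,1) = 0.8700; S(2,2) = 0.7303
  k=3: S(3,0) = 1.1312; S(3,1) = 0.9496; S(3,2) = 0.7971; S(3,3) = 0.6691
  k=4: S(4,0) = 1.2346; S(4,1) = 1.0364; S(4,2) = 0.8700; S(4,3) = 0.7303; S(4,4) = 0.6131
Terminal payoffs V(N, i) = max(S_T - K, 0):
  V(4,0) = 0.244589; V(4,1) = 0.046384; V(4,2) = 0.000000; V(4,3) = 0.000000; V(4,4) = 0.000000
Backward induction: V(k, i) = exp(-r*dt) * [p * V(k+1, i) + (1-p) * V(k+1, i+1)].
  V(3,0) = exp(-r*dt) * [p*0.244589 + (1-p)*0.046384] = 0.145414
  V(3,1) = exp(-r*dt) * [p*0.046384 + (1-p)*0.000000] = 0.023222
  V(3,2) = exp(-r*dt) * [p*0.000000 + (1-p)*0.000000] = 0.000000
  V(3,3) = exp(-r*dt) * [p*0.000000 + (1-p)*0.000000] = 0.000000
  V(2,0) = exp(-r*dt) * [p*0.145414 + (1-p)*0.023222] = 0.084296
  V(2,1) = exp(-r*dt) * [p*0.023222 + (1-p)*0.000000] = 0.011626
  V(2,2) = exp(-r*dt) * [p*0.000000 + (1-p)*0.000000] = 0.000000
  V(1,0) = exp(-r*dt) * [p*0.084296 + (1-p)*0.011626] = 0.047957
  V(1,1) = exp(-r*dt) * [p*0.011626 + (1-p)*0.000000] = 0.005820
  V(0,0) = exp(-r*dt) * [p*0.047957 + (1-p)*0.005820] = 0.026891

Answer: Price = V(0,0) = 0.0269


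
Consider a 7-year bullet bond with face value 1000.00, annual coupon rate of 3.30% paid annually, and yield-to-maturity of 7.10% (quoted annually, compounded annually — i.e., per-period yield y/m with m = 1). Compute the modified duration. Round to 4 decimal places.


Answer: Modified duration = 5.8554

Derivation:
Coupon per period c = face * coupon_rate / m = 33.000000
Periods per year m = 1; per-period yield y/m = 0.071000
Number of cashflows N = 7
Cashflows (t years, CF_t, discount factor 1/(1+y/m)^(m*t), PV):
  t = 1.0000: CF_t = 33.000000, DF = 0.933707, PV = 30.812325
  t = 2.0000: CF_t = 33.000000, DF = 0.871808, PV = 28.769678
  t = 3.0000: CF_t = 33.000000, DF = 0.814013, PV = 26.862444
  t = 4.0000: CF_t = 33.000000, DF = 0.760050, PV = 25.081647
  t = 5.0000: CF_t = 33.000000, DF = 0.709664, PV = 23.418905
  t = 6.0000: CF_t = 33.000000, DF = 0.662618, PV = 21.866391
  t = 7.0000: CF_t = 1033.000000, DF = 0.618691, PV = 639.107664
Price P = sum_t PV_t = 795.919055
First compute Macaulay numerator sum_t t * PV_t:
  t * PV_t at t = 1.0000: 30.812325
  t * PV_t at t = 2.0000: 57.539356
  t * PV_t at t = 3.0000: 80.587333
  t * PV_t at t = 4.0000: 100.326589
  t * PV_t at t = 5.0000: 117.094525
  t * PV_t at t = 6.0000: 131.198348
  t * PV_t at t = 7.0000: 4473.753650
Macaulay duration D = 4991.312125 / 795.919055 = 6.271130
Modified duration = D / (1 + y/m) = 6.271130 / (1 + 0.071000) = 5.855397


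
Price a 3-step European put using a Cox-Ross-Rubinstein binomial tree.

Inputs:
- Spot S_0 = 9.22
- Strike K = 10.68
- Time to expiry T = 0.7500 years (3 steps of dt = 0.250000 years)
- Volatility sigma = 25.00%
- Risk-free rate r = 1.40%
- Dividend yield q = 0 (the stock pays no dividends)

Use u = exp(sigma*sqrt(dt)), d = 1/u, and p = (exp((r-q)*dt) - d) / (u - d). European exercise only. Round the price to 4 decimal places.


dt = T/N = 0.250000
u = exp(sigma*sqrt(dt)) = 1.133148; d = 1/u = 0.882497
p = (exp((r-q)*dt) - d) / (u - d) = 0.482779
Discount per step: exp(-r*dt) = 0.996506
Stock lattice S(k, i) with i counting down-moves:
  k=0: S(0,0) = 9.2200
  k=1: S(1,0) = 10.4476; S(1,1) = 8.1366
  k=2: S(2,0) = 11.8387; S(2,1) = 9.2200; S(2,2) = 7.1805
  k=3: S(3,0) = 13.4150; S(3,1) = 10.4476; S(3,2) = 8.1366; S(3,3) = 6.3368
Terminal payoffs V(N, i) = max(K - S_T, 0):
  V(3,0) = 0.000000; V(3,1) = 0.232371; V(3,2) = 2.543379; V(3,3) = 4.343193
Backward induction: V(k, i) = exp(-r*dt) * [p * V(k+1, i) + (1-p) * V(k+1, i+1)].
  V(2,0) = exp(-r*dt) * [p*0.000000 + (1-p)*0.232371] = 0.119767
  V(2,1) = exp(-r*dt) * [p*0.232371 + (1-p)*2.543379] = 1.422685
  V(2,2) = exp(-r*dt) * [p*2.543379 + (1-p)*4.343193] = 3.462142
  V(1,0) = exp(-r*dt) * [p*0.119767 + (1-p)*1.422685] = 0.790891
  V(1,1) = exp(-r*dt) * [p*1.422685 + (1-p)*3.462142] = 2.468880
  V(0,0) = exp(-r*dt) * [p*0.790891 + (1-p)*2.468880] = 1.652987

Answer: Price = V(0,0) = 1.6530


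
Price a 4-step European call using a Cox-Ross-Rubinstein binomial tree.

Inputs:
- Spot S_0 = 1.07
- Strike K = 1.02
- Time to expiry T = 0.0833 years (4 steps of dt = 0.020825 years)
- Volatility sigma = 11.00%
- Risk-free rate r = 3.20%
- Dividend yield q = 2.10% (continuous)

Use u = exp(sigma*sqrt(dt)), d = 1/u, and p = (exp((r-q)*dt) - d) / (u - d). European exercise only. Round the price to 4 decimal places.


Answer: Price = V(0,0) = 0.0518

Derivation:
dt = T/N = 0.020825
u = exp(sigma*sqrt(dt)) = 1.016001; d = 1/u = 0.984251
p = (exp((r-q)*dt) - d) / (u - d) = 0.503248
Discount per step: exp(-r*dt) = 0.999334
Stock lattice S(k, i) with i counting down-moves:
  k=0: S(0,0) = 1.0700
  k=1: S(1,0) = 1.0871; S(1,1) = 1.0531
  k=2: S(2,0) = 1.1045; S(2,1) = 1.0700; S(2,2) = 1.0366
  k=3: S(3,0) = 1.1222; S(3,1) = 1.0871; S(3,2) = 1.0531; S(3,3) = 1.0202
  k=4: S(4,0) = 1.1401; S(4,1) = 1.1045; S(4,2) = 1.0700; S(4,3) = 1.0366; S(4,4) = 1.0042
Terminal payoffs V(N, i) = max(S_T - K, 0):
  V(4,0) = 0.120144; V(4,1) = 0.084515; V(4,2) = 0.050000; V(4,3) = 0.016563; V(4,4) = 0.000000
Backward induction: V(k, i) = exp(-r*dt) * [p * V(k+1, i) + (1-p) * V(k+1, i+1)].
  V(3,0) = exp(-r*dt) * [p*0.120144 + (1-p)*0.084515] = 0.102377
  V(3,1) = exp(-r*dt) * [p*0.084515 + (1-p)*0.050000] = 0.067325
  V(3,2) = exp(-r*dt) * [p*0.050000 + (1-p)*0.016563] = 0.033368
  V(3,3) = exp(-r*dt) * [p*0.016563 + (1-p)*0.000000] = 0.008330
  V(2,0) = exp(-r*dt) * [p*0.102377 + (1-p)*0.067325] = 0.084908
  V(2,1) = exp(-r*dt) * [p*0.067325 + (1-p)*0.033368] = 0.050423
  V(2,2) = exp(-r*dt) * [p*0.033368 + (1-p)*0.008330] = 0.020916
  V(1,0) = exp(-r*dt) * [p*0.084908 + (1-p)*0.050423] = 0.067732
  V(1,1) = exp(-r*dt) * [p*0.050423 + (1-p)*0.020916] = 0.035742
  V(0,0) = exp(-r*dt) * [p*0.067732 + (1-p)*0.035742] = 0.051806


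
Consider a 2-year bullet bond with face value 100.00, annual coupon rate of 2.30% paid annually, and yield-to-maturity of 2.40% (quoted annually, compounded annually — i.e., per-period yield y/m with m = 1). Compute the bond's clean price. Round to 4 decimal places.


Answer: Price = 99.8070

Derivation:
Coupon per period c = face * coupon_rate / m = 2.300000
Periods per year m = 1; per-period yield y/m = 0.024000
Number of cashflows N = 2
Cashflows (t years, CF_t, discount factor 1/(1+y/m)^(m*t), PV):
  t = 1.0000: CF_t = 2.300000, DF = 0.976562, PV = 2.246094
  t = 2.0000: CF_t = 102.300000, DF = 0.953674, PV = 97.560883
Price P = sum_t PV_t = 99.806976


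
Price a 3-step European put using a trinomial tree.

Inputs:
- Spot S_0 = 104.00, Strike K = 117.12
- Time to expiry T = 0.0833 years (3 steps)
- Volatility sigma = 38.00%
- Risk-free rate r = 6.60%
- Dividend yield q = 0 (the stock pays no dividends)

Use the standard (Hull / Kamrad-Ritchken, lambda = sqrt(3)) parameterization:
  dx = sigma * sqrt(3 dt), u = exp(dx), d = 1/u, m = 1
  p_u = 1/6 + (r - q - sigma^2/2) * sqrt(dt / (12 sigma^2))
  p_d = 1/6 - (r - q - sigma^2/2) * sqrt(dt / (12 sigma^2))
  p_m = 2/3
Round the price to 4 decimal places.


Answer: Price = V(0,0) = 13.2802

Derivation:
dt = T/N = 0.027767; dx = sigma*sqrt(3*dt) = 0.109675
u = exp(dx) = 1.115915; d = 1/u = 0.896126
p_u = 0.165882, p_m = 0.666667, p_d = 0.167452
Discount per step: exp(-r*dt) = 0.998169
Stock lattice S(k, j) with j the centered position index:
  k=0: S(0,+0) = 104.0000
  k=1: S(1,-1) = 93.1971; S(1,+0) = 104.0000; S(1,+1) = 116.0551
  k=2: S(2,-2) = 83.5163; S(2,-1) = 93.1971; S(2,+0) = 104.0000; S(2,+1) = 116.0551; S(2,+2) = 129.5077
  k=3: S(3,-3) = 74.8411; S(3,-2) = 83.5163; S(3,-1) = 93.1971; S(3,+0) = 104.0000; S(3,+1) = 116.0551; S(3,+2) = 129.5077; S(3,+3) = 144.5195
Terminal payoffs V(N, j) = max(K - S_T, 0):
  V(3,-3) = 42.278910; V(3,-2) = 33.603712; V(3,-1) = 23.922929; V(3,+0) = 13.120000; V(3,+1) = 1.064850; V(3,+2) = 0.000000; V(3,+3) = 0.000000
Backward induction: V(k, j) = exp(-r*dt) * [p_u * V(k+1, j+1) + p_m * V(k+1, j) + p_d * V(k+1, j-1)]
  V(2,-2) = exp(-r*dt) * [p_u*23.922929 + p_m*33.603712 + p_d*42.278910] = 33.389276
  V(2,-1) = exp(-r*dt) * [p_u*13.120000 + p_m*23.922929 + p_d*33.603712] = 23.708493
  V(2,+0) = exp(-r*dt) * [p_u*1.064850 + p_m*13.120000 + p_d*23.922929] = 12.905564
  V(2,+1) = exp(-r*dt) * [p_u*0.000000 + p_m*1.064850 + p_d*13.120000] = 2.901542
  V(2,+2) = exp(-r*dt) * [p_u*0.000000 + p_m*0.000000 + p_d*1.064850] = 0.177984
  V(1,-1) = exp(-r*dt) * [p_u*12.905564 + p_m*23.708493 + p_d*33.389276] = 23.494450
  V(1,+0) = exp(-r*dt) * [p_u*2.901542 + p_m*12.905564 + p_d*23.708493] = 13.031142
  V(1,+1) = exp(-r*dt) * [p_u*0.177984 + p_m*2.901542 + p_d*12.905564] = 4.117389
  V(0,+0) = exp(-r*dt) * [p_u*4.117389 + p_m*13.031142 + p_d*23.494450] = 13.280250
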